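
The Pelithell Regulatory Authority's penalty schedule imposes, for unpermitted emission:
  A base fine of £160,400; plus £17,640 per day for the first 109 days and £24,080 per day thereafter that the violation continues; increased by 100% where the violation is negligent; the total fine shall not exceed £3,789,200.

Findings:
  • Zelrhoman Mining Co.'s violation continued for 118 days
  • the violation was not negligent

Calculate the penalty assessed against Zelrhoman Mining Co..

£2,299,880

First 109 days: 109 × £17,640 = £1,922,760
Remaining days: (118 − 109) × £24,080 = £216,720
Per-day component: £1,922,760 + £216,720 = £2,139,480
Base plus per-day: £160,400 + £2,139,480 = £2,299,880
The violation was not negligent: no 100% increase.
Cap at £3,789,200: £2,299,880 is within the cap, no reduction.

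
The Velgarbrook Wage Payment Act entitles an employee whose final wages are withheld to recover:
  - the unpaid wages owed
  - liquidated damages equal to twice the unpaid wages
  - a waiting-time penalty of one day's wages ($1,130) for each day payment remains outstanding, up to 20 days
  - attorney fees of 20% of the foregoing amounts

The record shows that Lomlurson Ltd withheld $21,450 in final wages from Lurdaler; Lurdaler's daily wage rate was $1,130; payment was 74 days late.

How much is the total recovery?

Doubled: 2 × $21,450 = $42,900
Penalty days: min(74, 20) = 20
Waiting-time penalty: 20 × $1,130 = $22,600
Subtotal: $21,450 + $42,900 + $22,600 = $86,950
Attorney fees: 20% of $86,950 = $17,390
Total award: $86,950 + $17,390 = $104,340

$104,340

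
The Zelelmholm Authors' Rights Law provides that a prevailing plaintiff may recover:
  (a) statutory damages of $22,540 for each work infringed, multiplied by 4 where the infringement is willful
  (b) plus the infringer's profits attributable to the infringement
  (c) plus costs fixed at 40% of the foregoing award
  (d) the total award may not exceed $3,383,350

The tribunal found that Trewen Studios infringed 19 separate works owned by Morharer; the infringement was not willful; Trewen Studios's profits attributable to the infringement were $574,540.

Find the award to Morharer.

$1,403,920

Statutory damages: 19 × $22,540 = $428,260
Infringement not willful: no ×4 enhancement.
Combined award: $428,260 + $574,540 = $1,002,800
Costs: 40% of $1,002,800 = $401,120
Award plus costs: $1,002,800 + $401,120 = $1,403,920
Cap at $3,383,350: $1,403,920 is within the cap, no reduction.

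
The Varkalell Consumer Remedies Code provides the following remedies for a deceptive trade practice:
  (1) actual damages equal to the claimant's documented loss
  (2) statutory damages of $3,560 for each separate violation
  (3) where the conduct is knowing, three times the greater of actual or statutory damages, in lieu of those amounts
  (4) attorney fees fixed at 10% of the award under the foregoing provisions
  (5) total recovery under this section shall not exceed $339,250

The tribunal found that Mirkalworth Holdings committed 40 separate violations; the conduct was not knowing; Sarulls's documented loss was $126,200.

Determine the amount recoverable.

Statutory damages: 40 × $3,560 = $142,400
Conduct not knowing: the in-lieu enhancement does not apply.
Actual plus statutory damages: $126,200 + $142,400 = $268,600
Attorney fees: 10% of $268,600 = $26,860
Total before cap: $268,600 + $26,860 = $295,460
Cap at $339,250: $295,460 is within the cap, no reduction.

$295,460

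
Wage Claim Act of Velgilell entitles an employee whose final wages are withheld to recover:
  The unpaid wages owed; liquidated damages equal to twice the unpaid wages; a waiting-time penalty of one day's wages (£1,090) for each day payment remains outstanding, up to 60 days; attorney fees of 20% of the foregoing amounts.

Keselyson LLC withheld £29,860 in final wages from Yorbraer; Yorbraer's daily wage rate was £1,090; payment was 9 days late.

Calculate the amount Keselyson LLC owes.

Total award: £119,268

Doubled: 2 × £29,860 = £59,720
Penalty days: min(9, 60) = 9
Waiting-time penalty: 9 × £1,090 = £9,810
Subtotal: £29,860 + £59,720 + £9,810 = £99,390
Attorney fees: 20% of £99,390 = £19,878
Total award: £99,390 + £19,878 = £119,268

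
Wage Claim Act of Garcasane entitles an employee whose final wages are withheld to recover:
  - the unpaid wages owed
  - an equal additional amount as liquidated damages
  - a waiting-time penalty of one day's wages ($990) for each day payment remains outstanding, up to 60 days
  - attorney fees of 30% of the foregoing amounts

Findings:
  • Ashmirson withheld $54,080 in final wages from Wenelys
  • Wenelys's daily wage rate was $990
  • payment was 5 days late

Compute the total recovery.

Liquidated damages (equal amount): $54,080
Penalty days: min(5, 60) = 5
Waiting-time penalty: 5 × $990 = $4,950
Subtotal: $54,080 + $54,080 + $4,950 = $113,110
Attorney fees: 30% of $113,110 = $33,933
Total award: $113,110 + $33,933 = $147,043

$147,043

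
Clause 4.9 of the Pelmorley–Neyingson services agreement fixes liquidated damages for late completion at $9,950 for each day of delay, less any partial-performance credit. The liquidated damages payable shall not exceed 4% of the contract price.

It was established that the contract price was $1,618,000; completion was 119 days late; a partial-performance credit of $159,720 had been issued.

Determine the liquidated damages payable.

$64,720

Per-day damages: 119 × $9,950 = $1,184,050
Less partial-performance credit: $1,184,050 − $159,720 = $1,024,330
Cap: 4% of $1,618,000 = $64,720
Cap at $64,720: $1,024,330 exceeds the cap → $64,720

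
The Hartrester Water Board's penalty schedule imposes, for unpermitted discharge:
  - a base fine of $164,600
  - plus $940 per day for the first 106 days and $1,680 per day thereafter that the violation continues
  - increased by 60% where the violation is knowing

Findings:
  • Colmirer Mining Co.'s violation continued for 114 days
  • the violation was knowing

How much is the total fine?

First 106 days: 106 × $940 = $99,640
Remaining days: (114 − 106) × $1,680 = $13,440
Per-day component: $99,640 + $13,440 = $113,080
Base plus per-day: $164,600 + $113,080 = $277,680
Enhancement: 60% of $277,680 = $166,608
Enhanced fine: $277,680 + $166,608 = $444,288

$444,288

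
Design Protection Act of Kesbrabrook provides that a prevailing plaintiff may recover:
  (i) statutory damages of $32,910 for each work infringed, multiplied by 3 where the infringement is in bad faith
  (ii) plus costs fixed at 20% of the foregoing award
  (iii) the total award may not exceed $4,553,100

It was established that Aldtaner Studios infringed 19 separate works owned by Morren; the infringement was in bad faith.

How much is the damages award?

Statutory damages: 19 × $32,910 = $625,290
Trebled: 3 × $625,290 = $1,875,870
Costs: 20% of $1,875,870 = $375,174
Award plus costs: $1,875,870 + $375,174 = $2,251,044
Cap at $4,553,100: $2,251,044 is within the cap, no reduction.

Award: $2,251,044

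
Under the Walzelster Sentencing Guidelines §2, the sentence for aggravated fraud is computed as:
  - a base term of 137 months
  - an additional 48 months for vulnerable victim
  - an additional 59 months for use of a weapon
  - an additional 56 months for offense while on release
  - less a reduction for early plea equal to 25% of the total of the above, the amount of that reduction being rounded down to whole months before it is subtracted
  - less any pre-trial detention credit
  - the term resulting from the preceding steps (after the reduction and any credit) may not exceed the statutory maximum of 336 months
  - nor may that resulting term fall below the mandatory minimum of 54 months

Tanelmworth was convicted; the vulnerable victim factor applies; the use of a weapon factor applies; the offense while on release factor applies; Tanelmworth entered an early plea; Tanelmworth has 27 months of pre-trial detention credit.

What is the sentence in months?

Vulnerable victim enhancement: +48 months
Use of a weapon enhancement: +59 months
Offense while on release enhancement: +56 months
Adjusted term: 137 months + 48 months + 59 months + 56 months = 300 months
Early plea reduction: 25% of 300 months = 75 months (rounded down)
After reduction: 300 − 75 = 225 months
Less pre-trial detention credit: 225 months − 27 months = 198 months
Cap at 336 months: 198 months is within the cap, no reduction.
Minimum 54 months: 198 months meets the minimum, no increase.

198 months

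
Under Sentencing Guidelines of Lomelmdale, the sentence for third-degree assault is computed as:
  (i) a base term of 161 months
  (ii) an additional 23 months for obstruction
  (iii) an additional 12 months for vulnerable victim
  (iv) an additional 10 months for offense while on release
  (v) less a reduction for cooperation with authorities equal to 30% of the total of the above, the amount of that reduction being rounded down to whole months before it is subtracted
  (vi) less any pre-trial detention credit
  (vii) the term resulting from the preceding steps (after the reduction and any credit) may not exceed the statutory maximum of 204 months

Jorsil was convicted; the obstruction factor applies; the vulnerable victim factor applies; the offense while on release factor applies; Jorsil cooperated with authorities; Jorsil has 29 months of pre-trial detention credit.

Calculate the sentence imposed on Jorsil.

116 months

Obstruction enhancement: +23 months
Vulnerable victim enhancement: +12 months
Offense while on release enhancement: +10 months
Adjusted term: 161 months + 23 months + 12 months + 10 months = 206 months
Cooperation with authorities reduction: 30% of 206 months = 61 months (rounded down)
After reduction: 206 − 61 = 145 months
Less pre-trial detention credit: 145 months − 29 months = 116 months
Cap at 204 months: 116 months is within the cap, no reduction.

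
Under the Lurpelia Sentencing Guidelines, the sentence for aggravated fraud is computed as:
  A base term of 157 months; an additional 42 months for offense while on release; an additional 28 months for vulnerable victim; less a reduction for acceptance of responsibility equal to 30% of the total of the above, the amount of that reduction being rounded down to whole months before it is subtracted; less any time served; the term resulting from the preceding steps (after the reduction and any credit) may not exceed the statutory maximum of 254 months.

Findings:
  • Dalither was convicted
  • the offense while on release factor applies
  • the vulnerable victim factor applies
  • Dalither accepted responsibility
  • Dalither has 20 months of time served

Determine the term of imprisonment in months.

Sentence: 139 months

Offense while on release enhancement: +42 months
Vulnerable victim enhancement: +28 months
Adjusted term: 157 months + 42 months + 28 months = 227 months
Acceptance of responsibility reduction: 30% of 227 months = 68 months (rounded down)
After reduction: 227 − 68 = 159 months
Less time served: 159 months − 20 months = 139 months
Cap at 254 months: 139 months is within the cap, no reduction.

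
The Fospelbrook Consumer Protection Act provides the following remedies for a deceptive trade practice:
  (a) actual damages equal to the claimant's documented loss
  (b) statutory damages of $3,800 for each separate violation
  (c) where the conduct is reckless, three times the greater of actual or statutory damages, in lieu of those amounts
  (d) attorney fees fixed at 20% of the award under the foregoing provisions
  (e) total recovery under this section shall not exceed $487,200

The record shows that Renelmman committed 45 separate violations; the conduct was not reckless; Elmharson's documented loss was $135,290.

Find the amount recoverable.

$367,548

Statutory damages: 45 × $3,800 = $171,000
Conduct not reckless: the in-lieu enhancement does not apply.
Actual plus statutory damages: $135,290 + $171,000 = $306,290
Attorney fees: 20% of $306,290 = $61,258
Total before cap: $306,290 + $61,258 = $367,548
Cap at $487,200: $367,548 is within the cap, no reduction.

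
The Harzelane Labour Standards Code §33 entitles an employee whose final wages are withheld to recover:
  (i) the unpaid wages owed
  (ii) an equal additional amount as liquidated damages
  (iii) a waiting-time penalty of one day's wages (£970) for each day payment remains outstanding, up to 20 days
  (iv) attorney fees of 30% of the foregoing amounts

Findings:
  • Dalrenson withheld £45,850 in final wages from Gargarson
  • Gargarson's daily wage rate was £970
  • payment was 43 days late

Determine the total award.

£144,430

Liquidated damages (equal amount): £45,850
Penalty days: min(43, 20) = 20
Waiting-time penalty: 20 × £970 = £19,400
Subtotal: £45,850 + £45,850 + £19,400 = £111,100
Attorney fees: 30% of £111,100 = £33,330
Total award: £111,100 + £33,330 = £144,430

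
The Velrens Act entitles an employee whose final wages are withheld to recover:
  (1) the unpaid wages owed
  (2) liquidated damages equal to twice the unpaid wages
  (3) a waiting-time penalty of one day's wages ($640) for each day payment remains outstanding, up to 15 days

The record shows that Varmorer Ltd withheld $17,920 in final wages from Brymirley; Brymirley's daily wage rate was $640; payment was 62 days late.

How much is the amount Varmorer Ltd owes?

Doubled: 2 × $17,920 = $35,840
Penalty days: min(62, 15) = 15
Waiting-time penalty: 15 × $640 = $9,600
Total award: $17,920 + $35,840 + $9,600 = $63,360

$63,360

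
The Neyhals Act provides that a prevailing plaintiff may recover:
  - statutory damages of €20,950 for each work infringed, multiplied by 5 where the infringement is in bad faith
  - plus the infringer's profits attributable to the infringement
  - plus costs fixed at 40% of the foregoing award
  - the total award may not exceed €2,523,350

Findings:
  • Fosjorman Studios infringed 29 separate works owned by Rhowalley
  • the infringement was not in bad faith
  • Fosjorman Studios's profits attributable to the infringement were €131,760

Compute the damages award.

Statutory damages: 29 × €20,950 = €607,550
Infringement not in bad faith: no ×5 enhancement.
Combined award: €607,550 + €131,760 = €739,310
Costs: 40% of €739,310 = €295,724
Award plus costs: €739,310 + €295,724 = €1,035,034
Cap at €2,523,350: €1,035,034 is within the cap, no reduction.

Award: €1,035,034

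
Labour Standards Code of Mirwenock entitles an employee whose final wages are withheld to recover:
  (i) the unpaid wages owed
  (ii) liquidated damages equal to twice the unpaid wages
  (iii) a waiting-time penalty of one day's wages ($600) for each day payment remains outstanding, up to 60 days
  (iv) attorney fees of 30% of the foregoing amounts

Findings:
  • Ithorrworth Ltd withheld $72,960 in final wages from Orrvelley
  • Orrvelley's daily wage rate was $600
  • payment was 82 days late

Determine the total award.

$331,344

Doubled: 2 × $72,960 = $145,920
Penalty days: min(82, 60) = 60
Waiting-time penalty: 60 × $600 = $36,000
Subtotal: $72,960 + $145,920 + $36,000 = $254,880
Attorney fees: 30% of $254,880 = $76,464
Total award: $254,880 + $76,464 = $331,344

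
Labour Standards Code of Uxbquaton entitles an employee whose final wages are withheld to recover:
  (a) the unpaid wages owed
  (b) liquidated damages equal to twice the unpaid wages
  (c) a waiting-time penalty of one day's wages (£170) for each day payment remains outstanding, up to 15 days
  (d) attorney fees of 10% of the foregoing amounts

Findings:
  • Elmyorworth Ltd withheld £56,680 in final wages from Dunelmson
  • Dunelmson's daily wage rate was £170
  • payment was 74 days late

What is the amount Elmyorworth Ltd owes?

Doubled: 2 × £56,680 = £113,360
Penalty days: min(74, 15) = 15
Waiting-time penalty: 15 × £170 = £2,550
Subtotal: £56,680 + £113,360 + £2,550 = £172,590
Attorney fees: 10% of £172,590 = £17,259
Total award: £172,590 + £17,259 = £189,849

£189,849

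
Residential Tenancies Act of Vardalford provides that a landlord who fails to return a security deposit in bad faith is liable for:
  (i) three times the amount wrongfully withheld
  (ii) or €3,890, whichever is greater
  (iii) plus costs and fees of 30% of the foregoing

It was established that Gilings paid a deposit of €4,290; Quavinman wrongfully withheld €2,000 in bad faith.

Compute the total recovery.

€7,800

Trebled: 3 × €2,000 = €6,000
Minimum €3,890: €6,000 meets the minimum, no increase.
Costs and fees: 30% of €6,000 = €1,800
Total recovery: €6,000 + €1,800 = €7,800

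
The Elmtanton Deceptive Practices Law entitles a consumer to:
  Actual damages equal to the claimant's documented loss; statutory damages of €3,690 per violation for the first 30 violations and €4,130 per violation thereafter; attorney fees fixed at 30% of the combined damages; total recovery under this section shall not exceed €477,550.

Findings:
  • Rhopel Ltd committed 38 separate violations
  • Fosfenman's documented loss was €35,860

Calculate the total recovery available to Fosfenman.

Total recovery: €233,480

First 30 violations: 30 × €3,690 = €110,700
Remaining violations: (38 − 30) × €4,130 = €33,040
Statutory damages: €110,700 + €33,040 = €143,740
Combined damages: €35,860 + €143,740 = €179,600
Attorney fees: 30% of €179,600 = €53,880
Total before cap: €179,600 + €53,880 = €233,480
Cap at €477,550: €233,480 is within the cap, no reduction.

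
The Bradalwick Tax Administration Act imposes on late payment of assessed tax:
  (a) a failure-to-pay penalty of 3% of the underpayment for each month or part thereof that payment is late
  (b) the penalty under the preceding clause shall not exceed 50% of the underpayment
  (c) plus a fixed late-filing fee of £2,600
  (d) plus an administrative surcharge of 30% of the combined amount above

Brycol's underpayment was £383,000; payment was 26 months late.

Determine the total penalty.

Penalty: £252,330

Accrued rate: 3% × 26 = 78%, capped at 50% → 50%
Failure-to-pay penalty: 50% of £383,000 = £191,500
Penalty before surcharge: £191,500 + £2,600 = £194,100
Administrative surcharge: 30% of £194,100 = £58,230
Total penalty: £194,100 + £58,230 = £252,330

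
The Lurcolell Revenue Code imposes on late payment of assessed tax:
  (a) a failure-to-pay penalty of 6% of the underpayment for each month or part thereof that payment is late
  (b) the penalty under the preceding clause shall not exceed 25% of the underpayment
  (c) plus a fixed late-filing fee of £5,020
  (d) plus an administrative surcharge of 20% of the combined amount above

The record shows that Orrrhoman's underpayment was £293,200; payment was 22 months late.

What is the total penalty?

Penalty: £93,984

Accrued rate: 6% × 22 = 132%, capped at 25% → 25%
Failure-to-pay penalty: 25% of £293,200 = £73,300
Penalty before surcharge: £73,300 + £5,020 = £78,320
Administrative surcharge: 20% of £78,320 = £15,664
Total penalty: £78,320 + £15,664 = £93,984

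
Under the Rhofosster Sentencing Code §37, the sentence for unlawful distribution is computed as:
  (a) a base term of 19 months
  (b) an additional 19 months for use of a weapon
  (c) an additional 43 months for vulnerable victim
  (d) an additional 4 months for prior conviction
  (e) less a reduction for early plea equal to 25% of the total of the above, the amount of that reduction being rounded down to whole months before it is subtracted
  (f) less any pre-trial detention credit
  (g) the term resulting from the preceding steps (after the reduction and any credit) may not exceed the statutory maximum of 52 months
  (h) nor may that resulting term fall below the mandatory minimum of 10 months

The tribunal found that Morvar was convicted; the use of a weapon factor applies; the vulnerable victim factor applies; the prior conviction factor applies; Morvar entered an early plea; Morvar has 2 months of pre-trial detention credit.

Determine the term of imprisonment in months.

52 months

Use of a weapon enhancement: +19 months
Vulnerable victim enhancement: +43 months
Prior conviction enhancement: +4 months
Adjusted term: 19 months + 19 months + 43 months + 4 months = 85 months
Early plea reduction: 25% of 85 months = 21 months (rounded down)
After reduction: 85 − 21 = 64 months
Less pre-trial detention credit: 64 months − 2 months = 62 months
Cap at 52 months: 62 months exceeds the cap → 52 months
Minimum 10 months: 52 months meets the minimum, no increase.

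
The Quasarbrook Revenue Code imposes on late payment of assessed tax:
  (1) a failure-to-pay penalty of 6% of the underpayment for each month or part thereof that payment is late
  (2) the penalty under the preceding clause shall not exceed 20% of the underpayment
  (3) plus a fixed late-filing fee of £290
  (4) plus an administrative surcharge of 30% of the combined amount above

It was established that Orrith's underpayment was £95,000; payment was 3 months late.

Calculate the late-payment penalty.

Accrued rate: 6% × 3 = 18%, capped at 20% → 18%
Failure-to-pay penalty: 18% of £95,000 = £17,100
Penalty before surcharge: £17,100 + £290 = £17,390
Administrative surcharge: 30% of £17,390 = £5,217
Total penalty: £17,390 + £5,217 = £22,607

£22,607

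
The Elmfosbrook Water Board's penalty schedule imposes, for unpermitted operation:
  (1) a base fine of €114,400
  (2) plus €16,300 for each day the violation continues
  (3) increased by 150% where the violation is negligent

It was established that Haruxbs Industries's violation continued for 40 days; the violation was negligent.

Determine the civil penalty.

Per-day component: 40 × €16,300 = €652,000
Base plus per-day: €114,400 + €652,000 = €766,400
Enhancement: 150% of €766,400 = €1,149,600
Enhanced fine: €766,400 + €1,149,600 = €1,916,000

€1,916,000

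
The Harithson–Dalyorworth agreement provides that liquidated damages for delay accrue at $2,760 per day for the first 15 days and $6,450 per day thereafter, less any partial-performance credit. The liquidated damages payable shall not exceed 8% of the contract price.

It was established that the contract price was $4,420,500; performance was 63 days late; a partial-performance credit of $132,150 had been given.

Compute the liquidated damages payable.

First 15 days: 15 × $2,760 = $41,400
Remaining days: (63 − 15) × $6,450 = $309,600
Accrued per-day damages: $41,400 + $309,600 = $351,000
Less partial-performance credit: $351,000 − $132,150 = $218,850
Cap: 8% of $4,420,500 = $353,640
Cap at $353,640: $218,850 is within the cap, no reduction.

$218,850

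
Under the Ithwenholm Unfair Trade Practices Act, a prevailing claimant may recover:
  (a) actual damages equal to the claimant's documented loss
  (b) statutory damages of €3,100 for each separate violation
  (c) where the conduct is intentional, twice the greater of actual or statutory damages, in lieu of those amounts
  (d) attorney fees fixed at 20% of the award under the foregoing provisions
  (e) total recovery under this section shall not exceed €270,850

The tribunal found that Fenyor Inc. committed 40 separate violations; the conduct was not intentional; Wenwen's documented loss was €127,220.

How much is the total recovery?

Statutory damages: 40 × €3,100 = €124,000
Conduct not intentional: the in-lieu enhancement does not apply.
Actual plus statutory damages: €127,220 + €124,000 = €251,220
Attorney fees: 20% of €251,220 = €50,244
Total before cap: €251,220 + €50,244 = €301,464
Cap at €270,850: €301,464 exceeds the cap → €270,850

€270,850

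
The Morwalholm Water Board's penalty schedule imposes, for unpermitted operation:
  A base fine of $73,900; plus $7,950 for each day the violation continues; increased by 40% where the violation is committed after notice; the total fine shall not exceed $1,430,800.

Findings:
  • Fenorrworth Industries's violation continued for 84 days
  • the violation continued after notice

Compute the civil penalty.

$1,038,380

Per-day component: 84 × $7,950 = $667,800
Base plus per-day: $73,900 + $667,800 = $741,700
Enhancement: 40% of $741,700 = $296,680
Enhanced fine: $741,700 + $296,680 = $1,038,380
Cap at $1,430,800: $1,038,380 is within the cap, no reduction.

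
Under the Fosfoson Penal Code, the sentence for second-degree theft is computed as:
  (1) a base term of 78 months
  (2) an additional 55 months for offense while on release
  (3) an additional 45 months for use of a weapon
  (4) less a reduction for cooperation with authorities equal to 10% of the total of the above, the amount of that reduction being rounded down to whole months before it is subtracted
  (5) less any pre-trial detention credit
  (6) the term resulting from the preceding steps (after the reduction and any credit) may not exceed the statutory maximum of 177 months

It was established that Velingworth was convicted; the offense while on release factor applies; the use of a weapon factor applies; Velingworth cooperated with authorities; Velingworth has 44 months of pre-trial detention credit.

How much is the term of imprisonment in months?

117 months

Offense while on release enhancement: +55 months
Use of a weapon enhancement: +45 months
Adjusted term: 78 months + 55 months + 45 months = 178 months
Cooperation with authorities reduction: 10% of 178 months = 17 months (rounded down)
After reduction: 178 − 17 = 161 months
Less pre-trial detention credit: 161 months − 44 months = 117 months
Cap at 177 months: 117 months is within the cap, no reduction.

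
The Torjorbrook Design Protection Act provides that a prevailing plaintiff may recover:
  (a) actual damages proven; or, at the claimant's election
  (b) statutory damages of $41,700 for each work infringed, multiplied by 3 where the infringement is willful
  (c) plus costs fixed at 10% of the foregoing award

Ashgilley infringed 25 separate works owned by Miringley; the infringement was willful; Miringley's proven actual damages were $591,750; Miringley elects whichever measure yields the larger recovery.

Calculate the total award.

Statutory damages: 25 × $41,700 = $1,042,500
Trebled: 3 × $1,042,500 = $3,127,500
Greater of actual damages ($591,750) or enhanced statutory damages ($3,127,500): $3,127,500
Costs: 10% of $3,127,500 = $312,750
Award plus costs: $3,127,500 + $312,750 = $3,440,250

$3,440,250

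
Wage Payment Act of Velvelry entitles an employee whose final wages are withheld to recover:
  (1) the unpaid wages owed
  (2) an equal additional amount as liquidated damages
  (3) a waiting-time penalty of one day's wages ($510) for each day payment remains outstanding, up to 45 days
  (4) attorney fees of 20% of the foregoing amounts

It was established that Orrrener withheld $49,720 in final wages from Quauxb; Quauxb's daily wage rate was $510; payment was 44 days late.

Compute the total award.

Liquidated damages (equal amount): $49,720
Penalty days: min(44, 45) = 44
Waiting-time penalty: 44 × $510 = $22,440
Subtotal: $49,720 + $49,720 + $22,440 = $121,880
Attorney fees: 20% of $121,880 = $24,376
Total award: $121,880 + $24,376 = $146,256

$146,256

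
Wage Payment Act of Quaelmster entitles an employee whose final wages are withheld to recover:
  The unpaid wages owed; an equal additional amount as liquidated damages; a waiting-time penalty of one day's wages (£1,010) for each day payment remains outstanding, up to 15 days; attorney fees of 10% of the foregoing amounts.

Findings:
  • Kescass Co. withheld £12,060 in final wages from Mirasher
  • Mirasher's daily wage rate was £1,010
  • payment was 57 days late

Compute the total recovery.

Liquidated damages (equal amount): £12,060
Penalty days: min(57, 15) = 15
Waiting-time penalty: 15 × £1,010 = £15,150
Subtotal: £12,060 + £12,060 + £15,150 = £39,270
Attorney fees: 10% of £39,270 = £3,927
Total award: £39,270 + £3,927 = £43,197

£43,197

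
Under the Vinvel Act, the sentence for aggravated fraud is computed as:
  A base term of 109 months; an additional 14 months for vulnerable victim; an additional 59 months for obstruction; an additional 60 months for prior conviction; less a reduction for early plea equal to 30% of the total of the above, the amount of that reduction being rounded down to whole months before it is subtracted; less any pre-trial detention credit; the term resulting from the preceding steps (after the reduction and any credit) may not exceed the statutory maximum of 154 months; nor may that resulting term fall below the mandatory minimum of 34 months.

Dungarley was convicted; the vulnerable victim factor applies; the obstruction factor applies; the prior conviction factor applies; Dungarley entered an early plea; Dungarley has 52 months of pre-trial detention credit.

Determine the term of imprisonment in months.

Sentence: 118 months

Vulnerable victim enhancement: +14 months
Obstruction enhancement: +59 months
Prior conviction enhancement: +60 months
Adjusted term: 109 months + 14 months + 59 months + 60 months = 242 months
Early plea reduction: 30% of 242 months = 72 months (rounded down)
After reduction: 242 − 72 = 170 months
Less pre-trial detention credit: 170 months − 52 months = 118 months
Cap at 154 months: 118 months is within the cap, no reduction.
Minimum 34 months: 118 months meets the minimum, no increase.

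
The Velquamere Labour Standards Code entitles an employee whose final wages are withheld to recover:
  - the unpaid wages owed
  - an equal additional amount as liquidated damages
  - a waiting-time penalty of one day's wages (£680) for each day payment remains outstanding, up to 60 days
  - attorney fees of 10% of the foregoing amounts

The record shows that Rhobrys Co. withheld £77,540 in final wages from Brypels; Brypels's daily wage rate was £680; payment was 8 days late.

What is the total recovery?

£176,572

Liquidated damages (equal amount): £77,540
Penalty days: min(8, 60) = 8
Waiting-time penalty: 8 × £680 = £5,440
Subtotal: £77,540 + £77,540 + £5,440 = £160,520
Attorney fees: 10% of £160,520 = £16,052
Total award: £160,520 + £16,052 = £176,572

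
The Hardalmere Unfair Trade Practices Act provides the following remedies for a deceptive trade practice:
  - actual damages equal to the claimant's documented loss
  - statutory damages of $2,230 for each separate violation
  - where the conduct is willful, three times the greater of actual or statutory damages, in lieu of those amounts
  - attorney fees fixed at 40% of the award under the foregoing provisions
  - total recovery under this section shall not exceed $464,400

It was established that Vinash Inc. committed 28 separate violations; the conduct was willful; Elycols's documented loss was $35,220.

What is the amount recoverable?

Statutory damages: 28 × $2,230 = $62,440
Greater of actual damages ($35,220) or statutory damages ($62,440): $62,440
Trebled: 3 × $62,440 = $187,320
Attorney fees: 40% of $187,320 = $74,928
Total before cap: $187,320 + $74,928 = $262,248
Cap at $464,400: $262,248 is within the cap, no reduction.

$262,248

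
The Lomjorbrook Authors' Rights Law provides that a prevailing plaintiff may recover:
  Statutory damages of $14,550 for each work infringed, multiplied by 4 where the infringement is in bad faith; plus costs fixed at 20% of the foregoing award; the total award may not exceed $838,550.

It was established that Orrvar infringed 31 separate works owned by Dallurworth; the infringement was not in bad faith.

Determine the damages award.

$541,260

Statutory damages: 31 × $14,550 = $451,050
Infringement not in bad faith: no ×4 enhancement.
Costs: 20% of $451,050 = $90,210
Award plus costs: $451,050 + $90,210 = $541,260
Cap at $838,550: $541,260 is within the cap, no reduction.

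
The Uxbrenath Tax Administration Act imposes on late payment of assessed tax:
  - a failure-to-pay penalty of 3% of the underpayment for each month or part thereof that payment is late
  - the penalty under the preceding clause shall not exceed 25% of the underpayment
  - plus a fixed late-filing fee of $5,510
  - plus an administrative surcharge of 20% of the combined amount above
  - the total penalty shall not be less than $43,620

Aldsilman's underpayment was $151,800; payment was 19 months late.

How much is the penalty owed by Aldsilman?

$52,152

Accrued rate: 3% × 19 = 57%, capped at 25% → 25%
Failure-to-pay penalty: 25% of $151,800 = $37,950
Penalty before surcharge: $37,950 + $5,510 = $43,460
Administrative surcharge: 20% of $43,460 = $8,692
Total penalty: $43,460 + $8,692 = $52,152
Minimum $43,620: $52,152 meets the minimum, no increase.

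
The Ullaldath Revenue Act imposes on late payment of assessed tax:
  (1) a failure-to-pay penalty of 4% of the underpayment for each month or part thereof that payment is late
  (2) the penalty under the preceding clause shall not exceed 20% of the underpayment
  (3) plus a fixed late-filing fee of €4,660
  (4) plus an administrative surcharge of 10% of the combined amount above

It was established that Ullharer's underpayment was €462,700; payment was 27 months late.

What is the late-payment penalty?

Accrued rate: 4% × 27 = 108%, capped at 20% → 20%
Failure-to-pay penalty: 20% of €462,700 = €92,540
Penalty before surcharge: €92,540 + €4,660 = €97,200
Administrative surcharge: 10% of €97,200 = €9,720
Total penalty: €97,200 + €9,720 = €106,920

€106,920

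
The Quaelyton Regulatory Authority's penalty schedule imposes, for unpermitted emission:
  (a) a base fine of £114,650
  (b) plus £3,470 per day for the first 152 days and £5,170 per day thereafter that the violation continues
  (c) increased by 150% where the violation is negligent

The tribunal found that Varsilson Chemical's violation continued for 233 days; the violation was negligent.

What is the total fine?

First 152 days: 152 × £3,470 = £527,440
Remaining days: (233 − 152) × £5,170 = £418,770
Per-day component: £527,440 + £418,770 = £946,210
Base plus per-day: £114,650 + £946,210 = £1,060,860
Enhancement: 150% of £1,060,860 = £1,591,290
Enhanced fine: £1,060,860 + £1,591,290 = £2,652,150

Civil penalty: £2,652,150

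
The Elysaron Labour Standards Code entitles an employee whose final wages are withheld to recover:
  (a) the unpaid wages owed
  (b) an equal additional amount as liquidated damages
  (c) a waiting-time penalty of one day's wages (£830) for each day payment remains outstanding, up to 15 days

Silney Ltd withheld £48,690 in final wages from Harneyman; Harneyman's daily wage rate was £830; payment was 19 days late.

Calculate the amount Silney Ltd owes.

£109,830

Liquidated damages (equal amount): £48,690
Penalty days: min(19, 15) = 15
Waiting-time penalty: 15 × £830 = £12,450
Total award: £48,690 + £48,690 + £12,450 = £109,830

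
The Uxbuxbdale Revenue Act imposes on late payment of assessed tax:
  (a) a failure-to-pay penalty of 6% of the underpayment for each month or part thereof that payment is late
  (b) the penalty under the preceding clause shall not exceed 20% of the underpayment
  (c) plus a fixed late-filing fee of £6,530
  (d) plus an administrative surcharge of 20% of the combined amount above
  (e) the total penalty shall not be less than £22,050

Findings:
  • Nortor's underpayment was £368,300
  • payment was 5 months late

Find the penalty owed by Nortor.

£96,228

Accrued rate: 6% × 5 = 30%, capped at 20% → 20%
Failure-to-pay penalty: 20% of £368,300 = £73,660
Penalty before surcharge: £73,660 + £6,530 = £80,190
Administrative surcharge: 20% of £80,190 = £16,038
Total penalty: £80,190 + £16,038 = £96,228
Minimum £22,050: £96,228 meets the minimum, no increase.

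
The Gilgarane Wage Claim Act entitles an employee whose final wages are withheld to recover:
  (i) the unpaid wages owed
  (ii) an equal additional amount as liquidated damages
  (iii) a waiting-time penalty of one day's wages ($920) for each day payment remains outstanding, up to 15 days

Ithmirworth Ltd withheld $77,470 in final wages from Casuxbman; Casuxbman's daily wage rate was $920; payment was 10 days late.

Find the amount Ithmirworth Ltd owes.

$164,140

Liquidated damages (equal amount): $77,470
Penalty days: min(10, 15) = 10
Waiting-time penalty: 10 × $920 = $9,200
Total award: $77,470 + $77,470 + $9,200 = $164,140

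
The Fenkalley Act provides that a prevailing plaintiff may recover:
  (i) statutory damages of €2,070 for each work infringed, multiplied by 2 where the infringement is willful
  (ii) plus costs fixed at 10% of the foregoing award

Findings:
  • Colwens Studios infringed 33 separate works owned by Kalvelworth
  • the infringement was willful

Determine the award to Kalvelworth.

€150,282

Statutory damages: 33 × €2,070 = €68,310
Doubled: 2 × €68,310 = €136,620
Costs: 10% of €136,620 = €13,662
Award plus costs: €136,620 + €13,662 = €150,282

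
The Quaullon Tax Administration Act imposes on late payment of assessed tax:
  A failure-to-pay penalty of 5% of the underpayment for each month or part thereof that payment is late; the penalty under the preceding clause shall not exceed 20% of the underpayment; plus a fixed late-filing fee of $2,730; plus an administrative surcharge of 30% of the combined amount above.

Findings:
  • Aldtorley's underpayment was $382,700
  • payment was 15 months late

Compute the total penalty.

$103,051

Accrued rate: 5% × 15 = 75%, capped at 20% → 20%
Failure-to-pay penalty: 20% of $382,700 = $76,540
Penalty before surcharge: $76,540 + $2,730 = $79,270
Administrative surcharge: 30% of $79,270 = $23,781
Total penalty: $79,270 + $23,781 = $103,051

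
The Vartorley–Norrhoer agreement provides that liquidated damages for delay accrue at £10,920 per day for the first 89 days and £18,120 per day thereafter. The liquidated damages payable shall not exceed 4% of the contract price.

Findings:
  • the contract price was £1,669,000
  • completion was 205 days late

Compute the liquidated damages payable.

First 89 days: 89 × £10,920 = £971,880
Remaining days: (205 − 89) × £18,120 = £2,101,920
Accrued per-day damages: £971,880 + £2,101,920 = £3,073,800
Cap: 4% of £1,669,000 = £66,760
Cap at £66,760: £3,073,800 exceeds the cap → £66,760

£66,760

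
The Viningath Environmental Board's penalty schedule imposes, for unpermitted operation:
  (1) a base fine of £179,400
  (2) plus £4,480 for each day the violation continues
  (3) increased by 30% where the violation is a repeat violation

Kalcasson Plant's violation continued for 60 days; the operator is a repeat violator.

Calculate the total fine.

Per-day component: 60 × £4,480 = £268,800
Base plus per-day: £179,400 + £268,800 = £448,200
Enhancement: 30% of £448,200 = £134,460
Enhanced fine: £448,200 + £134,460 = £582,660

£582,660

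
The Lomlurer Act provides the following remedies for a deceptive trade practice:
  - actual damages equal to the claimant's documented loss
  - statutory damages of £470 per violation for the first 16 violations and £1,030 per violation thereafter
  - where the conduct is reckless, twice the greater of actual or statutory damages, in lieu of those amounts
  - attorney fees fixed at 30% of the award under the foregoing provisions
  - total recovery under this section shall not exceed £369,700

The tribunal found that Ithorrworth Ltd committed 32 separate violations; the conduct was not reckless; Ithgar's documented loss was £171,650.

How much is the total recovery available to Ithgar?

First 16 violations: 16 × £470 = £7,520
Remaining violations: (32 − 16) × £1,030 = £16,480
Statutory damages: £7,520 + £16,480 = £24,000
Conduct not reckless: the in-lieu enhancement does not apply.
Actual plus statutory damages: £171,650 + £24,000 = £195,650
Attorney fees: 30% of £195,650 = £58,695
Total before cap: £195,650 + £58,695 = £254,345
Cap at £369,700: £254,345 is within the cap, no reduction.

£254,345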